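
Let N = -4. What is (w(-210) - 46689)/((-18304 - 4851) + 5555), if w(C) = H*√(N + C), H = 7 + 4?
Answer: 46689/17600 - I*√214/1600 ≈ 2.6528 - 0.009143*I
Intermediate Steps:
H = 11
w(C) = 11*√(-4 + C)
(w(-210) - 46689)/((-18304 - 4851) + 5555) = (11*√(-4 - 210) - 46689)/((-18304 - 4851) + 5555) = (11*√(-214) - 46689)/(-23155 + 5555) = (11*(I*√214) - 46689)/(-17600) = (11*I*√214 - 46689)*(-1/17600) = (-46689 + 11*I*√214)*(-1/17600) = 46689/17600 - I*√214/1600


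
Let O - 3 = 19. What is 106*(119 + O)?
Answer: 14946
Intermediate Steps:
O = 22 (O = 3 + 19 = 22)
106*(119 + O) = 106*(119 + 22) = 106*141 = 14946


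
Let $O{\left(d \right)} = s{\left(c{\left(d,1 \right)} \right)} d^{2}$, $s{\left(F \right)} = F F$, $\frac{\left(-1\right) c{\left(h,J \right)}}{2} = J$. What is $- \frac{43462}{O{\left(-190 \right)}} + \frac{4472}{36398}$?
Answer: $- \frac{234043269}{1313967800} \approx -0.17812$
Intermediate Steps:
$c{\left(h,J \right)} = - 2 J$
$s{\left(F \right)} = F^{2}$
$O{\left(d \right)} = 4 d^{2}$ ($O{\left(d \right)} = \left(\left(-2\right) 1\right)^{2} d^{2} = \left(-2\right)^{2} d^{2} = 4 d^{2}$)
$- \frac{43462}{O{\left(-190 \right)}} + \frac{4472}{36398} = - \frac{43462}{4 \left(-190\right)^{2}} + \frac{4472}{36398} = - \frac{43462}{4 \cdot 36100} + 4472 \cdot \frac{1}{36398} = - \frac{43462}{144400} + \frac{2236}{18199} = \left(-43462\right) \frac{1}{144400} + \frac{2236}{18199} = - \frac{21731}{72200} + \frac{2236}{18199} = - \frac{234043269}{1313967800}$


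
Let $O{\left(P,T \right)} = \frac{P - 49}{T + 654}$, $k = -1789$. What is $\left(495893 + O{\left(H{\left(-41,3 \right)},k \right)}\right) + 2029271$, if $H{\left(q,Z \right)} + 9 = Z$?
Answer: $\frac{573212239}{227} \approx 2.5252 \cdot 10^{6}$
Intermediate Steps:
$H{\left(q,Z \right)} = -9 + Z$
$O{\left(P,T \right)} = \frac{-49 + P}{654 + T}$
$\left(495893 + O{\left(H{\left(-41,3 \right)},k \right)}\right) + 2029271 = \left(495893 + \frac{-49 + \left(-9 + 3\right)}{654 - 1789}\right) + 2029271 = \left(495893 + \frac{-49 - 6}{-1135}\right) + 2029271 = \left(495893 - - \frac{11}{227}\right) + 2029271 = \left(495893 + \frac{11}{227}\right) + 2029271 = \frac{112567722}{227} + 2029271 = \frac{573212239}{227}$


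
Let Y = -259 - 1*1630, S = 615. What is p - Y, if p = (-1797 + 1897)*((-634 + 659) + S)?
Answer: 65889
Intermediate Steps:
Y = -1889 (Y = -259 - 1630 = -1889)
p = 64000 (p = (-1797 + 1897)*((-634 + 659) + 615) = 100*(25 + 615) = 100*640 = 64000)
p - Y = 64000 - 1*(-1889) = 64000 + 1889 = 65889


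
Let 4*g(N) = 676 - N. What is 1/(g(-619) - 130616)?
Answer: -4/521169 ≈ -7.6751e-6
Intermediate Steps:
g(N) = 169 - N/4 (g(N) = (676 - N)/4 = 169 - N/4)
1/(g(-619) - 130616) = 1/((169 - 1/4*(-619)) - 130616) = 1/((169 + 619/4) - 130616) = 1/(1295/4 - 130616) = 1/(-521169/4) = -4/521169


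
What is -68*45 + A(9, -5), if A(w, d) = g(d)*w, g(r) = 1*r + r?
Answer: -3150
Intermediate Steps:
g(r) = 2*r (g(r) = r + r = 2*r)
A(w, d) = 2*d*w (A(w, d) = (2*d)*w = 2*d*w)
-68*45 + A(9, -5) = -68*45 + 2*(-5)*9 = -3060 - 90 = -3150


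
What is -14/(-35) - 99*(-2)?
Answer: 992/5 ≈ 198.40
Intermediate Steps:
-14/(-35) - 99*(-2) = -14*(-1/35) - 11*(-18) = 2/5 + 198 = 992/5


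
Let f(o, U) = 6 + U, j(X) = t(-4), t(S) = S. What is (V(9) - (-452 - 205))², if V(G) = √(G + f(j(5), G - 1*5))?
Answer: (657 + √19)² ≈ 4.3740e+5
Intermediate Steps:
j(X) = -4
V(G) = √(1 + 2*G) (V(G) = √(G + (6 + (G - 1*5))) = √(G + (6 + (G - 5))) = √(G + (6 + (-5 + G))) = √(G + (1 + G)) = √(1 + 2*G))
(V(9) - (-452 - 205))² = (√(1 + 2*9) - (-452 - 205))² = (√(1 + 18) - 1*(-657))² = (√19 + 657)² = (657 + √19)²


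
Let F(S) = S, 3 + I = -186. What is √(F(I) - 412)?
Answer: I*√601 ≈ 24.515*I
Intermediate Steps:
I = -189 (I = -3 - 186 = -189)
√(F(I) - 412) = √(-189 - 412) = √(-601) = I*√601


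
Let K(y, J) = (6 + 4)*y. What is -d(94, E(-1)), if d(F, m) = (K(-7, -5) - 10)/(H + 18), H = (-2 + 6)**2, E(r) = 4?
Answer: 40/17 ≈ 2.3529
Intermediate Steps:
K(y, J) = 10*y
H = 16 (H = 4**2 = 16)
d(F, m) = -40/17 (d(F, m) = (10*(-7) - 10)/(16 + 18) = (-70 - 10)/34 = -80*1/34 = -40/17)
-d(94, E(-1)) = -1*(-40/17) = 40/17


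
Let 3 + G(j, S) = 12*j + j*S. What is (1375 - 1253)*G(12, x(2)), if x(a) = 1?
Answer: 18666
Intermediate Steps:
G(j, S) = -3 + 12*j + S*j (G(j, S) = -3 + (12*j + j*S) = -3 + (12*j + S*j) = -3 + 12*j + S*j)
(1375 - 1253)*G(12, x(2)) = (1375 - 1253)*(-3 + 12*12 + 1*12) = 122*(-3 + 144 + 12) = 122*153 = 18666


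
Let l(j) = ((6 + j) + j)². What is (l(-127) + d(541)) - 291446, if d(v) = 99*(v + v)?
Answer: -122824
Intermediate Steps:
l(j) = (6 + 2*j)²
d(v) = 198*v (d(v) = 99*(2*v) = 198*v)
(l(-127) + d(541)) - 291446 = (4*(3 - 127)² + 198*541) - 291446 = (4*(-124)² + 107118) - 291446 = (4*15376 + 107118) - 291446 = (61504 + 107118) - 291446 = 168622 - 291446 = -122824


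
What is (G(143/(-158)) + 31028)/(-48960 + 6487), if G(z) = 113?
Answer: -31141/42473 ≈ -0.73320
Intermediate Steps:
(G(143/(-158)) + 31028)/(-48960 + 6487) = (113 + 31028)/(-48960 + 6487) = 31141/(-42473) = 31141*(-1/42473) = -31141/42473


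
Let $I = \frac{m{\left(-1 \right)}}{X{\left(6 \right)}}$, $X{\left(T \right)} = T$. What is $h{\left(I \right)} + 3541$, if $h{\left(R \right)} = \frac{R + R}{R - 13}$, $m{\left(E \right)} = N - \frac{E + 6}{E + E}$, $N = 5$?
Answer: $\frac{166417}{47} \approx 3540.8$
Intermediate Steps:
$m{\left(E \right)} = 5 - \frac{6 + E}{2 E}$ ($m{\left(E \right)} = 5 - \frac{E + 6}{E + E} = 5 - \frac{6 + E}{2 E}$)
$I = \frac{5}{4}$ ($I = \frac{\frac{9}{2} - \frac{3}{-1}}{6} = \left(\frac{9}{2} - -3\right) \frac{1}{6} = \left(\frac{9}{2} + 3\right) \frac{1}{6} = \frac{15}{2} \cdot \frac{1}{6} = \frac{5}{4} \approx 1.25$)
$h{\left(R \right)} = \frac{2 R}{-13 + R}$
$h{\left(I \right)} + 3541 = 2 \cdot \frac{5}{4} \frac{1}{-13 + \frac{5}{4}} + 3541 = 2 \cdot \frac{5}{4} \frac{1}{- \frac{47}{4}} + 3541 = 2 \cdot \frac{5}{4} \left(- \frac{4}{47}\right) + 3541 = - \frac{10}{47} + 3541 = \frac{166417}{47}$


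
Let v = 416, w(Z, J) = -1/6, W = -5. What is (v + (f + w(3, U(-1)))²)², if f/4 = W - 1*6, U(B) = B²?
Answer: 7259210401/1296 ≈ 5.6012e+6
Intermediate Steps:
w(Z, J) = -⅙ (w(Z, J) = -1*⅙ = -⅙)
f = -44 (f = 4*(-5 - 1*6) = 4*(-5 - 6) = 4*(-11) = -44)
(v + (f + w(3, U(-1)))²)² = (416 + (-44 - ⅙)²)² = (416 + (-265/6)²)² = (416 + 70225/36)² = (85201/36)² = 7259210401/1296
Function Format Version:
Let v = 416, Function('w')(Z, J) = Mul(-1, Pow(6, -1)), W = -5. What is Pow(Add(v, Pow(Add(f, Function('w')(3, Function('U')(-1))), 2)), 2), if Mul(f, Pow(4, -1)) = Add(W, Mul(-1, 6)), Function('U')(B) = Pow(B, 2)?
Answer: Rational(7259210401, 1296) ≈ 5.6012e+6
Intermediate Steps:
Function('w')(Z, J) = Rational(-1, 6) (Function('w')(Z, J) = Mul(-1, Rational(1, 6)) = Rational(-1, 6))
f = -44 (f = Mul(4, Add(-5, Mul(-1, 6))) = Mul(4, Add(-5, -6)) = Mul(4, -11) = -44)
Pow(Add(v, Pow(Add(f, Function('w')(3, Function('U')(-1))), 2)), 2) = Pow(Add(416, Pow(Add(-44, Rational(-1, 6)), 2)), 2) = Pow(Add(416, Pow(Rational(-265, 6), 2)), 2) = Pow(Add(416, Rational(70225, 36)), 2) = Pow(Rational(85201, 36), 2) = Rational(7259210401, 1296)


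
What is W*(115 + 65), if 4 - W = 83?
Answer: -14220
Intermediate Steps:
W = -79 (W = 4 - 1*83 = 4 - 83 = -79)
W*(115 + 65) = -79*(115 + 65) = -79*180 = -14220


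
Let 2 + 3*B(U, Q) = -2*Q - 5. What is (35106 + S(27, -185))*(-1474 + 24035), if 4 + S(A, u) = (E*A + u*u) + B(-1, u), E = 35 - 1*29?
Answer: 1570471210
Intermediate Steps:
B(U, Q) = -7/3 - 2*Q/3 (B(U, Q) = -⅔ + (-2*Q - 5)/3 = -⅔ + (-5 - 2*Q)/3 = -⅔ + (-5/3 - 2*Q/3) = -7/3 - 2*Q/3)
E = 6 (E = 35 - 29 = 6)
S(A, u) = -19/3 + u² + 6*A - 2*u/3 (S(A, u) = -4 + ((6*A + u*u) + (-7/3 - 2*u/3)) = -4 + ((6*A + u²) + (-7/3 - 2*u/3)) = -4 + ((u² + 6*A) + (-7/3 - 2*u/3)) = -4 + (-7/3 + u² + 6*A - 2*u/3) = -19/3 + u² + 6*A - 2*u/3)
(35106 + S(27, -185))*(-1474 + 24035) = (35106 + (-19/3 + (-185)² + 6*27 - ⅔*(-185)))*(-1474 + 24035) = (35106 + (-19/3 + 34225 + 162 + 370/3))*22561 = (35106 + 34504)*22561 = 69610*22561 = 1570471210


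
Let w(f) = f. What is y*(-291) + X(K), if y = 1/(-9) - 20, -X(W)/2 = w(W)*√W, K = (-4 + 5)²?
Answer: 17551/3 ≈ 5850.3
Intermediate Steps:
K = 1 (K = 1² = 1)
X(W) = -2*W^(3/2) (X(W) = -2*W*√W = -2*W^(3/2))
y = -181/9 (y = -⅑ - 20 = -181/9 ≈ -20.111)
y*(-291) + X(K) = -181/9*(-291) - 2*1^(3/2) = 17557/3 - 2*1 = 17557/3 - 2 = 17551/3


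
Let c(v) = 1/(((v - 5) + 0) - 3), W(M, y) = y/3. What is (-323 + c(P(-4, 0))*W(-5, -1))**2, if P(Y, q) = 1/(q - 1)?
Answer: 76038400/729 ≈ 1.0431e+5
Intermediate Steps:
P(Y, q) = 1/(-1 + q)
W(M, y) = y/3 (W(M, y) = y*(1/3) = y/3)
c(v) = 1/(-8 + v) (c(v) = 1/(((-5 + v) + 0) - 3) = 1/((-5 + v) - 3) = 1/(-8 + v))
(-323 + c(P(-4, 0))*W(-5, -1))**2 = (-323 + ((1/3)*(-1))/(-8 + 1/(-1 + 0)))**2 = (-323 - 1/3/(-8 + 1/(-1)))**2 = (-323 - 1/3/(-8 - 1))**2 = (-323 - 1/3/(-9))**2 = (-323 - 1/9*(-1/3))**2 = (-323 + 1/27)**2 = (-8720/27)**2 = 76038400/729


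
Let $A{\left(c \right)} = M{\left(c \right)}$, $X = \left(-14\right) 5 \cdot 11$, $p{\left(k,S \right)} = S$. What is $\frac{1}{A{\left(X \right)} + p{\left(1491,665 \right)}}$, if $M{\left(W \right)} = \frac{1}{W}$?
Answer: $\frac{770}{512049} \approx 0.0015038$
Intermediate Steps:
$X = -770$ ($X = \left(-70\right) 11 = -770$)
$A{\left(c \right)} = \frac{1}{c}$
$\frac{1}{A{\left(X \right)} + p{\left(1491,665 \right)}} = \frac{1}{\frac{1}{-770} + 665} = \frac{1}{- \frac{1}{770} + 665} = \frac{1}{\frac{512049}{770}} = \frac{770}{512049}$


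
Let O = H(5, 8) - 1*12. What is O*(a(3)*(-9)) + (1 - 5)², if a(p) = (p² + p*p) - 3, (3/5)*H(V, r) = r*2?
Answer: -1964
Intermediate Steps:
H(V, r) = 10*r/3 (H(V, r) = 5*(r*2)/3 = 5*(2*r)/3 = 10*r/3)
a(p) = -3 + 2*p² (a(p) = (p² + p²) - 3 = 2*p² - 3 = -3 + 2*p²)
O = 44/3 (O = (10/3)*8 - 1*12 = 80/3 - 12 = 44/3 ≈ 14.667)
O*(a(3)*(-9)) + (1 - 5)² = 44*((-3 + 2*3²)*(-9))/3 + (1 - 5)² = 44*((-3 + 2*9)*(-9))/3 + (-4)² = 44*((-3 + 18)*(-9))/3 + 16 = 44*(15*(-9))/3 + 16 = (44/3)*(-135) + 16 = -1980 + 16 = -1964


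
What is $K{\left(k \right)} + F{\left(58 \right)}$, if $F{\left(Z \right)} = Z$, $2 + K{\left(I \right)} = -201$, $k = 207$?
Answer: $-145$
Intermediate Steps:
$K{\left(I \right)} = -203$ ($K{\left(I \right)} = -2 - 201 = -203$)
$K{\left(k \right)} + F{\left(58 \right)} = -203 + 58 = -145$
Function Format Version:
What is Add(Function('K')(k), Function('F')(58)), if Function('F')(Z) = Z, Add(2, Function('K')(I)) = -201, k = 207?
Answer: -145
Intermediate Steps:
Function('K')(I) = -203 (Function('K')(I) = Add(-2, -201) = -203)
Add(Function('K')(k), Function('F')(58)) = Add(-203, 58) = -145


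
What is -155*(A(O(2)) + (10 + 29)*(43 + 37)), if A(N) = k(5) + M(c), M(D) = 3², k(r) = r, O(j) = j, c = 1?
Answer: -485770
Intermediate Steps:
M(D) = 9
A(N) = 14 (A(N) = 5 + 9 = 14)
-155*(A(O(2)) + (10 + 29)*(43 + 37)) = -155*(14 + (10 + 29)*(43 + 37)) = -155*(14 + 39*80) = -155*(14 + 3120) = -155*3134 = -485770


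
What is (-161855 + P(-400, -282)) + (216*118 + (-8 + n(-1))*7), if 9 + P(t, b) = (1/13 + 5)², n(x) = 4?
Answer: -23047920/169 ≈ -1.3638e+5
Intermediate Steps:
P(t, b) = 2835/169 (P(t, b) = -9 + (1/13 + 5)² = -9 + (66/13)² = -9 + 4356/169 = 2835/169)
(-161855 + P(-400, -282)) + (216*118 + (-8 + n(-1))*7) = (-161855 + 2835/169) + (216*118 + (-8 + 4)*7) = -27350660/169 + (25488 - 4*7) = -27350660/169 + (25488 - 28) = -27350660/169 + 25460 = -23047920/169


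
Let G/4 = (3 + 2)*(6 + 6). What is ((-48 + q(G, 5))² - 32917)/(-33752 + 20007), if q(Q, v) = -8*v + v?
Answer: 26028/13745 ≈ 1.8936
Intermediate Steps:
G = 240 (G = 4*((3 + 2)*(6 + 6)) = 4*(5*12) = 4*60 = 240)
q(Q, v) = -7*v
((-48 + q(G, 5))² - 32917)/(-33752 + 20007) = ((-48 - 7*5)² - 32917)/(-33752 + 20007) = ((-48 - 35)² - 32917)/(-13745) = ((-83)² - 32917)*(-1/13745) = (6889 - 32917)*(-1/13745) = -26028*(-1/13745) = 26028/13745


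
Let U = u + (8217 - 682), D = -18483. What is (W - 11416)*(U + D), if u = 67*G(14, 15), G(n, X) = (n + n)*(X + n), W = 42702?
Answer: 1359564416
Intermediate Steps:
G(n, X) = 2*n*(X + n) (G(n, X) = (2*n)*(X + n) = 2*n*(X + n))
u = 54404 (u = 67*(2*14*(15 + 14)) = 67*(2*14*29) = 67*812 = 54404)
U = 61939 (U = 54404 + (8217 - 682) = 54404 + 7535 = 61939)
(W - 11416)*(U + D) = (42702 - 11416)*(61939 - 18483) = 31286*43456 = 1359564416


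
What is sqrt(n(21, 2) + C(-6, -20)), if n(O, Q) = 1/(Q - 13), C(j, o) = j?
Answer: I*sqrt(737)/11 ≈ 2.468*I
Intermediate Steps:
n(O, Q) = 1/(-13 + Q)
sqrt(n(21, 2) + C(-6, -20)) = sqrt(1/(-13 + 2) - 6) = sqrt(1/(-11) - 6) = sqrt(-1/11 - 6) = sqrt(-67/11) = I*sqrt(737)/11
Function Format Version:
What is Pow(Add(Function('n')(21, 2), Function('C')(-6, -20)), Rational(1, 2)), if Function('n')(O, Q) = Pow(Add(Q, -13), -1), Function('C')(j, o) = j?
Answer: Mul(Rational(1, 11), I, Pow(737, Rational(1, 2))) ≈ Mul(2.4680, I)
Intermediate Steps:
Function('n')(O, Q) = Pow(Add(-13, Q), -1)
Pow(Add(Function('n')(21, 2), Function('C')(-6, -20)), Rational(1, 2)) = Pow(Add(Pow(Add(-13, 2), -1), -6), Rational(1, 2)) = Pow(Add(Pow(-11, -1), -6), Rational(1, 2)) = Pow(Add(Rational(-1, 11), -6), Rational(1, 2)) = Pow(Rational(-67, 11), Rational(1, 2)) = Mul(Rational(1, 11), I, Pow(737, Rational(1, 2)))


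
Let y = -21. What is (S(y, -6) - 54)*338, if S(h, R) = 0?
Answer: -18252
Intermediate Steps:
(S(y, -6) - 54)*338 = (0 - 54)*338 = -54*338 = -18252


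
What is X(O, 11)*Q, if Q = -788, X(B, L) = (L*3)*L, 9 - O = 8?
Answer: -286044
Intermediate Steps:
O = 1 (O = 9 - 1*8 = 9 - 8 = 1)
X(B, L) = 3*L² (X(B, L) = (3*L)*L = 3*L²)
X(O, 11)*Q = (3*11²)*(-788) = (3*121)*(-788) = 363*(-788) = -286044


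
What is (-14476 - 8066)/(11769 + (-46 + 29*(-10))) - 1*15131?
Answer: -57671755/3811 ≈ -15133.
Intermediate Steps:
(-14476 - 8066)/(11769 + (-46 + 29*(-10))) - 1*15131 = -22542/(11769 + (-46 - 290)) - 15131 = -22542/(11769 - 336) - 15131 = -22542/11433 - 15131 = -22542*1/11433 - 15131 = -7514/3811 - 15131 = -57671755/3811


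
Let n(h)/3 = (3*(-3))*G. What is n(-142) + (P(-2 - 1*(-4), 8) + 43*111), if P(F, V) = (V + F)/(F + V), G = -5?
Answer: 4909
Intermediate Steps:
P(F, V) = 1 (P(F, V) = (F + V)/(F + V) = 1)
n(h) = 135 (n(h) = 3*((3*(-3))*(-5)) = 3*(-9*(-5)) = 3*45 = 135)
n(-142) + (P(-2 - 1*(-4), 8) + 43*111) = 135 + (1 + 43*111) = 135 + (1 + 4773) = 135 + 4774 = 4909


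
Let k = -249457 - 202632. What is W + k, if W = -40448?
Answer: -492537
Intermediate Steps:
k = -452089
W + k = -40448 - 452089 = -492537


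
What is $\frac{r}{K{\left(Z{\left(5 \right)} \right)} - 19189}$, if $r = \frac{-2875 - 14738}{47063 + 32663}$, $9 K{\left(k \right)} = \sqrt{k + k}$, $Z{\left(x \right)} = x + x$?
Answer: $\frac{27376044417}{2377878606385606} + \frac{158517 \sqrt{5}}{1188939303192803} \approx 1.1513 \cdot 10^{-5}$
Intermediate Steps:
$Z{\left(x \right)} = 2 x$
$K{\left(k \right)} = \frac{\sqrt{2} \sqrt{k}}{9}$ ($K{\left(k \right)} = \frac{\sqrt{k + k}}{9} = \frac{\sqrt{2 k}}{9} = \frac{\sqrt{2} \sqrt{k}}{9}$)
$r = - \frac{17613}{79726} \approx -0.22092$
$\frac{r}{K{\left(Z{\left(5 \right)} \right)} - 19189} = - \frac{17613}{79726 \left(\frac{\sqrt{2} \sqrt{2 \cdot 5}}{9} - 19189\right)} = - \frac{17613}{79726 \left(\frac{\sqrt{2} \sqrt{10}}{9} - 19189\right)} = - \frac{17613}{79726 \left(\frac{2 \sqrt{5}}{9} - 19189\right)} = - \frac{17613}{79726 \left(-19189 + \frac{2 \sqrt{5}}{9}\right)}$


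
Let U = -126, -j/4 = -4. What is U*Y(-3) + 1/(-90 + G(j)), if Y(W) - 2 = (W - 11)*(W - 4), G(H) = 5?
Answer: -1071001/85 ≈ -12600.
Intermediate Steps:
j = 16 (j = -4*(-4) = 16)
Y(W) = 2 + (-11 + W)*(-4 + W) (Y(W) = 2 + (W - 11)*(W - 4) = 2 + (-11 + W)*(-4 + W))
U*Y(-3) + 1/(-90 + G(j)) = -126*(46 + (-3)**2 - 15*(-3)) + 1/(-90 + 5) = -126*(46 + 9 + 45) + 1/(-85) = -126*100 - 1/85 = -12600 - 1/85 = -1071001/85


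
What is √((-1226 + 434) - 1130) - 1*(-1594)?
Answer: 1594 + 31*I*√2 ≈ 1594.0 + 43.841*I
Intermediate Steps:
√((-1226 + 434) - 1130) - 1*(-1594) = √(-792 - 1130) + 1594 = √(-1922) + 1594 = 31*I*√2 + 1594 = 1594 + 31*I*√2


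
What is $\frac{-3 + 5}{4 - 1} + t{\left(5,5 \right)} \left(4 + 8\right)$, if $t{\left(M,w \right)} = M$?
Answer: $\frac{182}{3} \approx 60.667$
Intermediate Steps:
$\frac{-3 + 5}{4 - 1} + t{\left(5,5 \right)} \left(4 + 8\right) = \frac{-3 + 5}{4 - 1} + 5 \left(4 + 8\right) = \frac{2}{3} + 5 \cdot 12 = 2 \cdot \frac{1}{3} + 60 = \frac{2}{3} + 60 = \frac{182}{3}$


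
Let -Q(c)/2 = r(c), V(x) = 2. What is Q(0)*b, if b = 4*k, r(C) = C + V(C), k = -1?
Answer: 16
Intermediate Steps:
r(C) = 2 + C (r(C) = C + 2 = 2 + C)
Q(c) = -4 - 2*c (Q(c) = -2*(2 + c) = -4 - 2*c)
b = -4 (b = 4*(-1) = -4)
Q(0)*b = (-4 - 2*0)*(-4) = (-4 + 0)*(-4) = -4*(-4) = 16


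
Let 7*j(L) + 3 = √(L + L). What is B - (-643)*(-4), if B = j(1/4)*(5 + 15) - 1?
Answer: -18071/7 + 10*√2/7 ≈ -2579.6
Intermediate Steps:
j(L) = -3/7 + √2*√L/7 (j(L) = -3/7 + √(L + L)/7 = -3/7 + √(2*L)/7 = -3/7 + (√2*√L)/7 = -3/7 + √2*√L/7)
B = -67/7 + 10*√2/7 (B = (-3/7 + √2*√(1/4)/7)*(5 + 15) - 1 = (-3/7 + √2*√(¼)/7)*20 - 1 = (-3/7 + (⅐)*√2*(½))*20 - 1 = (-3/7 + √2/14)*20 - 1 = (-60/7 + 10*√2/7) - 1 = -67/7 + 10*√2/7 ≈ -7.5511)
B - (-643)*(-4) = (-67/7 + 10*√2/7) - (-643)*(-4) = (-67/7 + 10*√2/7) - 1*2572 = (-67/7 + 10*√2/7) - 2572 = -18071/7 + 10*√2/7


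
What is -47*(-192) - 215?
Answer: 8809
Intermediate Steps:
-47*(-192) - 215 = 9024 - 215 = 8809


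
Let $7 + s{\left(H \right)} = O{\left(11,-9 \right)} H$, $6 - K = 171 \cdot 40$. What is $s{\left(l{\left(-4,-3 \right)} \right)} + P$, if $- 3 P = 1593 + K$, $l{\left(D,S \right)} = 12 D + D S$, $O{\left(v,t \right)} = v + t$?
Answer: $1668$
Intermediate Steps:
$O{\left(v,t \right)} = t + v$
$K = -6834$ ($K = 6 - 171 \cdot 40 = 6 - 6840 = -6834$)
$s{\left(H \right)} = -7 + 2 H$ ($s{\left(H \right)} = -7 + \left(-9 + 11\right) H = -7 + 2 H$)
$P = 1747$ ($P = - \frac{1593 - 6834}{3} = \left(- \frac{1}{3}\right) \left(-5241\right) = 1747$)
$s{\left(l{\left(-4,-3 \right)} \right)} + P = \left(-7 + 2 \left(- 4 \left(12 - 3\right)\right)\right) + 1747 = \left(-7 + 2 \left(\left(-4\right) 9\right)\right) + 1747 = \left(-7 + 2 \left(-36\right)\right) + 1747 = \left(-7 - 72\right) + 1747 = -79 + 1747 = 1668$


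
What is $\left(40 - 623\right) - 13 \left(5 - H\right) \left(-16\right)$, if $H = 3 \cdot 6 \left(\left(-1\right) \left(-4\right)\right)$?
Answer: $-14519$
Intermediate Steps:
$H = 72$ ($H = 18 \cdot 4 = 72$)
$\left(40 - 623\right) - 13 \left(5 - H\right) \left(-16\right) = \left(40 - 623\right) - 13 \left(5 - 72\right) \left(-16\right) = -583 - 13 \left(5 - 72\right) \left(-16\right) = -583 - 13 \left(-67\right) \left(-16\right) = -583 - \left(-871\right) \left(-16\right) = -583 - 13936 = -14519$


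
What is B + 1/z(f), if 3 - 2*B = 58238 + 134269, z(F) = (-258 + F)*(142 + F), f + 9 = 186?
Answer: -2487055429/25839 ≈ -96252.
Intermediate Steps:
f = 177 (f = -9 + 186 = 177)
B = -96252 (B = 3/2 - (58238 + 134269)/2 = 3/2 - ½*192507 = 3/2 - 192507/2 = -96252)
B + 1/z(f) = -96252 + 1/(-36636 + 177² - 116*177) = -96252 + 1/(-36636 + 31329 - 20532) = -96252 + 1/(-25839) = -96252 - 1/25839 = -2487055429/25839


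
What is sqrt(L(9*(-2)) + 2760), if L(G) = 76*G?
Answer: 4*sqrt(87) ≈ 37.310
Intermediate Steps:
sqrt(L(9*(-2)) + 2760) = sqrt(76*(9*(-2)) + 2760) = sqrt(76*(-18) + 2760) = sqrt(-1368 + 2760) = sqrt(1392) = 4*sqrt(87)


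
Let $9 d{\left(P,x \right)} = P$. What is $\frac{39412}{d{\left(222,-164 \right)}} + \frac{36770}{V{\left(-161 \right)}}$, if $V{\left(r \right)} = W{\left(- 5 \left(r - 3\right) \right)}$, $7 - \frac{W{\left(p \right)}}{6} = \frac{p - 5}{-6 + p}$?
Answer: $\frac{1419739012}{542013} \approx 2619.4$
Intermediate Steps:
$W{\left(p \right)} = 42 - \frac{6 \left(-5 + p\right)}{-6 + p}$ ($W{\left(p \right)} = 42 - 6 \frac{p - 5}{-6 + p} = 42 - 6 \frac{-5 + p}{-6 + p} = 42 - \frac{6 \left(-5 + p\right)}{-6 + p}$)
$d{\left(P,x \right)} = \frac{P}{9}$
$V{\left(r \right)} = \frac{6 \left(53 - 30 r\right)}{9 - 5 r}$ ($V{\left(r \right)} = \frac{6 \left(-37 + 6 \left(- 5 \left(r - 3\right)\right)\right)}{-6 - 5 \left(r - 3\right)} = \frac{6 \left(-37 + 6 \left(- 5 \left(-3 + r\right)\right)\right)}{-6 - 5 \left(-3 + r\right)} = \frac{6 \left(-37 + 6 \left(15 - 5 r\right)\right)}{-6 - \left(-15 + 5 r\right)} = \frac{6 \left(-37 - \left(-90 + 30 r\right)\right)}{9 - 5 r} = \frac{6 \left(53 - 30 r\right)}{9 - 5 r}$)
$\frac{39412}{d{\left(222,-164 \right)}} + \frac{36770}{V{\left(-161 \right)}} = \frac{39412}{\frac{1}{9} \cdot 222} + \frac{36770}{6 \frac{1}{-9 + 5 \left(-161\right)} \left(-53 + 30 \left(-161\right)\right)} = \frac{39412}{\frac{74}{3}} + \frac{36770}{6 \frac{1}{-9 - 805} \left(-53 - 4830\right)} = 39412 \cdot \frac{3}{74} + \frac{36770}{6 \frac{1}{-814} \left(-4883\right)} = \frac{59118}{37} + \frac{36770}{6 \left(- \frac{1}{814}\right) \left(-4883\right)} = \frac{59118}{37} + \frac{36770}{\frac{14649}{407}} = \frac{59118}{37} + 36770 \cdot \frac{407}{14649} = \frac{59118}{37} + \frac{14965390}{14649} = \frac{1419739012}{542013}$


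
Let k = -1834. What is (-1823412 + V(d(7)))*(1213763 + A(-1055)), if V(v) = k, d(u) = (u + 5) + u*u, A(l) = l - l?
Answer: -2215416060698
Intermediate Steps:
A(l) = 0
d(u) = 5 + u + u² (d(u) = (5 + u) + u² = 5 + u + u²)
V(v) = -1834
(-1823412 + V(d(7)))*(1213763 + A(-1055)) = (-1823412 - 1834)*(1213763 + 0) = -1825246*1213763 = -2215416060698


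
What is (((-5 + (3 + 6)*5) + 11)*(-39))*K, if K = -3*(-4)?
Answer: -23868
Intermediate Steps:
K = 12
(((-5 + (3 + 6)*5) + 11)*(-39))*K = (((-5 + (3 + 6)*5) + 11)*(-39))*12 = (((-5 + 9*5) + 11)*(-39))*12 = (((-5 + 45) + 11)*(-39))*12 = ((40 + 11)*(-39))*12 = (51*(-39))*12 = -1989*12 = -23868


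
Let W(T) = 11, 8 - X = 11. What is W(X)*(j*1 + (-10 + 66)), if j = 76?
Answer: 1452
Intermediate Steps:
X = -3 (X = 8 - 1*11 = 8 - 11 = -3)
W(X)*(j*1 + (-10 + 66)) = 11*(76*1 + (-10 + 66)) = 11*(76 + 56) = 11*132 = 1452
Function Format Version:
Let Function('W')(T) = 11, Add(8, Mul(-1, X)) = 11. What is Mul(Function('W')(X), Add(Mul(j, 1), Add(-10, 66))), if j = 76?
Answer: 1452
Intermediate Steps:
X = -3 (X = Add(8, Mul(-1, 11)) = Add(8, -11) = -3)
Mul(Function('W')(X), Add(Mul(j, 1), Add(-10, 66))) = Mul(11, Add(Mul(76, 1), Add(-10, 66))) = Mul(11, Add(76, 56)) = Mul(11, 132) = 1452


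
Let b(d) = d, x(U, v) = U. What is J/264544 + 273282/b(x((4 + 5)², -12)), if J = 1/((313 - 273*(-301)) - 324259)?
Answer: 1942111828221367/575636368608 ≈ 3373.9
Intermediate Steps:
J = -1/241773 (J = 1/((313 + 82173) - 324259) = 1/(82486 - 324259) = 1/(-241773) = -1/241773 ≈ -4.1361e-6)
J/264544 + 273282/b(x((4 + 5)², -12)) = -1/241773/264544 + 273282/((4 + 5)²) = -1/241773*1/264544 + 273282/(9²) = -1/63959596512 + 273282/81 = -1/63959596512 + 273282*(1/81) = -1/63959596512 + 91094/27 = 1942111828221367/575636368608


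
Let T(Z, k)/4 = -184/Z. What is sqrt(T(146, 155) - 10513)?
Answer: 3*I*sqrt(6227849)/73 ≈ 102.56*I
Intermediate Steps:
T(Z, k) = -736/Z (T(Z, k) = 4*(-184/Z) = -736/Z)
sqrt(T(146, 155) - 10513) = sqrt(-736/146 - 10513) = sqrt(-736*1/146 - 10513) = sqrt(-368/73 - 10513) = sqrt(-767817/73) = 3*I*sqrt(6227849)/73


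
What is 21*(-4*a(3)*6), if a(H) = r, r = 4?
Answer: -2016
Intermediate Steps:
a(H) = 4
21*(-4*a(3)*6) = 21*(-4*4*6) = 21*(-16*6) = 21*(-96) = -2016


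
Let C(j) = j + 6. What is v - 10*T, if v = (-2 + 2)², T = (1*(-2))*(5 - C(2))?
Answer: -60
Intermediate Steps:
C(j) = 6 + j
T = 6 (T = (1*(-2))*(5 - (6 + 2)) = -2*(5 - 1*8) = -2*(5 - 8) = -2*(-3) = 6)
v = 0 (v = 0² = 0)
v - 10*T = 0 - 10*6 = 0 - 60 = -60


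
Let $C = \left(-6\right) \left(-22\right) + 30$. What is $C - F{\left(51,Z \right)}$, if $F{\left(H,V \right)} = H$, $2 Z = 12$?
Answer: $111$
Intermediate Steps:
$Z = 6$ ($Z = \frac{1}{2} \cdot 12 = 6$)
$C = 162$ ($C = 132 + 30 = 162$)
$C - F{\left(51,Z \right)} = 162 - 51 = 111$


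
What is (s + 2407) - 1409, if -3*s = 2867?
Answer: 127/3 ≈ 42.333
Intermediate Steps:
s = -2867/3 (s = -1/3*2867 = -2867/3 ≈ -955.67)
(s + 2407) - 1409 = (-2867/3 + 2407) - 1409 = 4354/3 - 1409 = 127/3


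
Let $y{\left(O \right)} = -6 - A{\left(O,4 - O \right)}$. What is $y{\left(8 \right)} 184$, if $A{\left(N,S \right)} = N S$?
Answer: $4784$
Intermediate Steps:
$y{\left(O \right)} = -6 - O \left(4 - O\right)$
$y{\left(8 \right)} 184 = \left(-6 + 8 \left(-4 + 8\right)\right) 184 = \left(-6 + 8 \cdot 4\right) 184 = \left(-6 + 32\right) 184 = 26 \cdot 184 = 4784$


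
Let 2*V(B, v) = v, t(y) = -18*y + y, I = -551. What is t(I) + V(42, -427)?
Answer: 18307/2 ≈ 9153.5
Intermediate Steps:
t(y) = -17*y
V(B, v) = v/2
t(I) + V(42, -427) = -17*(-551) + (½)*(-427) = 9367 - 427/2 = 18307/2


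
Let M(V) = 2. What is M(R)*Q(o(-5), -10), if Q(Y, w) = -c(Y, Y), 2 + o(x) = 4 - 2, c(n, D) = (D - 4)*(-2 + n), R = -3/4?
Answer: -16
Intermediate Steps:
R = -¾ (R = -3*¼ = -¾ ≈ -0.75000)
c(n, D) = (-4 + D)*(-2 + n)
o(x) = 0 (o(x) = -2 + (4 - 2) = -2 + 2 = 0)
Q(Y, w) = -8 - Y² + 6*Y (Q(Y, w) = -(8 - 4*Y - 2*Y + Y*Y) = -(8 - 4*Y - 2*Y + Y²) = -(8 + Y² - 6*Y) = -8 - Y² + 6*Y)
M(R)*Q(o(-5), -10) = 2*(-8 - 1*0² + 6*0) = 2*(-8 - 1*0 + 0) = 2*(-8 + 0 + 0) = 2*(-8) = -16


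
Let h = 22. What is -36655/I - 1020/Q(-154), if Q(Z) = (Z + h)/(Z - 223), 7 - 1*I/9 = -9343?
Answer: -49036181/16830 ≈ -2913.6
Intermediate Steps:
I = 84150 (I = 63 - 9*(-9343) = 63 + 84087 = 84150)
Q(Z) = (22 + Z)/(-223 + Z) (Q(Z) = (Z + 22)/(Z - 223) = (22 + Z)/(-223 + Z))
-36655/I - 1020/Q(-154) = -36655/84150 - 1020*(-223 - 154)/(22 - 154) = -36655*1/84150 - 1020/(-132/(-377)) = -7331/16830 - 1020/((-1/377*(-132))) = -7331/16830 - 1020/132/377 = -7331/16830 - 1020*377/132 = -7331/16830 - 32045/11 = -49036181/16830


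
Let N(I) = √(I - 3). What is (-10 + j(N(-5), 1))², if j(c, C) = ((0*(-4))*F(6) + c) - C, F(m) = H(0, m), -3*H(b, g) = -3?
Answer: 113 - 44*I*√2 ≈ 113.0 - 62.225*I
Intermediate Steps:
H(b, g) = 1 (H(b, g) = -⅓*(-3) = 1)
F(m) = 1
N(I) = √(-3 + I)
j(c, C) = c - C (j(c, C) = ((0*(-4))*1 + c) - C = (0*1 + c) - C = (0 + c) - C = c - C)
(-10 + j(N(-5), 1))² = (-10 + (√(-3 - 5) - 1*1))² = (-10 + (√(-8) - 1))² = (-10 + (2*I*√2 - 1))² = (-10 + (-1 + 2*I*√2))² = (-11 + 2*I*√2)²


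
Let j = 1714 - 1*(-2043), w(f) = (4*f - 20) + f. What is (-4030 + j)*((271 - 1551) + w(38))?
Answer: 303030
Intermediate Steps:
w(f) = -20 + 5*f (w(f) = (-20 + 4*f) + f = -20 + 5*f)
j = 3757 (j = 1714 + 2043 = 3757)
(-4030 + j)*((271 - 1551) + w(38)) = (-4030 + 3757)*((271 - 1551) + (-20 + 5*38)) = -273*(-1280 + (-20 + 190)) = -273*(-1280 + 170) = -273*(-1110) = 303030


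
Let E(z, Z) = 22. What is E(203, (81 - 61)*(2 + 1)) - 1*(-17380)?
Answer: 17402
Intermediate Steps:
E(203, (81 - 61)*(2 + 1)) - 1*(-17380) = 22 - 1*(-17380) = 22 + 17380 = 17402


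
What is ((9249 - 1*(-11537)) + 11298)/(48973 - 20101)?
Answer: 8021/7218 ≈ 1.1112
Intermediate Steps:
((9249 - 1*(-11537)) + 11298)/(48973 - 20101) = ((9249 + 11537) + 11298)/28872 = (20786 + 11298)*(1/28872) = 32084*(1/28872) = 8021/7218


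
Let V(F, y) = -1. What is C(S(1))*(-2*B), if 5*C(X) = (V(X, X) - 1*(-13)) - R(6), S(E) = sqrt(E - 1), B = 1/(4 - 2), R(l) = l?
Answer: -6/5 ≈ -1.2000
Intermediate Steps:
B = 1/2 ≈ 0.50000
S(E) = sqrt(-1 + E)
C(X) = 6/5 (C(X) = ((-1 - 1*(-13)) - 1*6)/5 = ((-1 + 13) - 6)/5 = (12 - 6)/5 = (1/5)*6 = 6/5)
C(S(1))*(-2*B) = 6*(-2*1/2)/5 = (6/5)*(-1) = -6/5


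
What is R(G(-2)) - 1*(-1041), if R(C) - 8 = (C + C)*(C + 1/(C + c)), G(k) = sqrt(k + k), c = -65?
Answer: 4402397/4229 - 260*I/4229 ≈ 1041.0 - 0.06148*I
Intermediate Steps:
G(k) = sqrt(2)*sqrt(k) (G(k) = sqrt(2*k) = sqrt(2)*sqrt(k))
R(C) = 8 + 2*C*(C + 1/(-65 + C)) (R(C) = 8 + (C + C)*(C + 1/(C - 65)) = 8 + (2*C)*(C + 1/(-65 + C)) = 8 + 2*C*(C + 1/(-65 + C)))
R(G(-2)) - 1*(-1041) = 2*(-260 + (sqrt(2)*sqrt(-2))**3 - 65*(sqrt(2)*sqrt(-2))**2 + 5*(sqrt(2)*sqrt(-2)))/(-65 + sqrt(2)*sqrt(-2)) - 1*(-1041) = 2*(-260 + (sqrt(2)*(I*sqrt(2)))**3 - 65*(sqrt(2)*(I*sqrt(2)))**2 + 5*(sqrt(2)*(I*sqrt(2))))/(-65 + sqrt(2)*(I*sqrt(2))) + 1041 = 2*(-260 + (2*I)**3 - 65*(2*I)**2 + 5*(2*I))/(-65 + 2*I) + 1041 = 2*((-65 - 2*I)/4229)*(-260 - 8*I - 65*(-4) + 10*I) + 1041 = 2*((-65 - 2*I)/4229)*(-260 - 8*I + 260 + 10*I) + 1041 = 2*((-65 - 2*I)/4229)*(2*I) + 1041 = 4*I*(-65 - 2*I)/4229 + 1041 = 1041 + 4*I*(-65 - 2*I)/4229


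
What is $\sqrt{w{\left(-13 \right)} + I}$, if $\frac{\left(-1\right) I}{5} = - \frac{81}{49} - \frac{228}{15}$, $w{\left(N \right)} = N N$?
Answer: $\frac{\sqrt{12410}}{7} \approx 15.914$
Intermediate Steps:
$w{\left(N \right)} = N^{2}$
$I = \frac{4129}{49}$ ($I = - 5 \left(- \frac{81}{49} - \frac{228}{15}\right) = - 5 \left(\left(-81\right) \frac{1}{49} - \frac{76}{5}\right) = - 5 \left(- \frac{81}{49} - \frac{76}{5}\right) = \left(-5\right) \left(- \frac{4129}{245}\right) = \frac{4129}{49} \approx 84.265$)
$\sqrt{w{\left(-13 \right)} + I} = \sqrt{\left(-13\right)^{2} + \frac{4129}{49}} = \sqrt{169 + \frac{4129}{49}} = \sqrt{\frac{12410}{49}} = \frac{\sqrt{12410}}{7}$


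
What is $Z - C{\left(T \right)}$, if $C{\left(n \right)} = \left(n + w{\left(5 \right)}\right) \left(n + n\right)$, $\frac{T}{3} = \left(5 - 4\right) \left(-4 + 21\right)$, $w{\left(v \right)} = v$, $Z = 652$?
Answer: $-5060$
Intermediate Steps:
$T = 51$ ($T = 3 \left(5 - 4\right) \left(-4 + 21\right) = 3 \cdot 1 \cdot 17 = 3 \cdot 17 = 51$)
$C{\left(n \right)} = 2 n \left(5 + n\right)$ ($C{\left(n \right)} = \left(n + 5\right) \left(n + n\right) = \left(5 + n\right) 2 n = 2 n \left(5 + n\right)$)
$Z - C{\left(T \right)} = 652 - 2 \cdot 51 \left(5 + 51\right) = 652 - 2 \cdot 51 \cdot 56 = 652 - 5712 = -5060$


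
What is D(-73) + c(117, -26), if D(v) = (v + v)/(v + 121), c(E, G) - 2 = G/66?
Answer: -379/264 ≈ -1.4356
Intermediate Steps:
c(E, G) = 2 + G/66
D(v) = 2*v/(121 + v) (D(v) = (2*v)/(121 + v) = 2*v/(121 + v))
D(-73) + c(117, -26) = 2*(-73)/(121 - 73) + (2 + (1/66)*(-26)) = 2*(-73)/48 + (2 - 13/33) = 2*(-73)*(1/48) + 53/33 = -73/24 + 53/33 = -379/264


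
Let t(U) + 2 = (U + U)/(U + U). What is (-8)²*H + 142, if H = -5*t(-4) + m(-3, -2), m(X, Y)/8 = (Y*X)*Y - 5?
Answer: -8242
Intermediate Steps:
m(X, Y) = -40 + 8*X*Y² (m(X, Y) = 8*((Y*X)*Y - 5) = 8*((X*Y)*Y - 5) = 8*(X*Y² - 5) = 8*(-5 + X*Y²) = -40 + 8*X*Y²)
t(U) = -1 (t(U) = -2 + (U + U)/(U + U) = -2 + (2*U)/((2*U)) = -2 + (2*U)*(1/(2*U)) = -2 + 1 = -1)
H = -131 (H = -5*(-1) + (-40 + 8*(-3)*(-2)²) = 5 + (-40 + 8*(-3)*4) = 5 + (-40 - 96) = 5 - 136 = -131)
(-8)²*H + 142 = (-8)²*(-131) + 142 = 64*(-131) + 142 = -8384 + 142 = -8242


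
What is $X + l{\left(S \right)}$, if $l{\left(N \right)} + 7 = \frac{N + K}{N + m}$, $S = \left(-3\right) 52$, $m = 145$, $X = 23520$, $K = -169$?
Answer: $\frac{258968}{11} \approx 23543.0$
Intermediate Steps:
$S = -156$
$l{\left(N \right)} = -7 + \frac{-169 + N}{145 + N}$ ($l{\left(N \right)} = -7 + \frac{N - 169}{N + 145} = -7 + \frac{-169 + N}{145 + N}$)
$X + l{\left(S \right)} = 23520 + \frac{2 \left(-592 - -468\right)}{145 - 156} = 23520 + \frac{2 \left(-592 + 468\right)}{-11} = 23520 + 2 \left(- \frac{1}{11}\right) \left(-124\right) = 23520 + \frac{248}{11} = \frac{258968}{11}$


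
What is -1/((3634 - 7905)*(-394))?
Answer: -1/1682774 ≈ -5.9426e-7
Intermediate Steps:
-1/((3634 - 7905)*(-394)) = -(-1)/((-4271)*394) = -(-1)*(-1)/(4271*394) = -1*1/1682774 = -1/1682774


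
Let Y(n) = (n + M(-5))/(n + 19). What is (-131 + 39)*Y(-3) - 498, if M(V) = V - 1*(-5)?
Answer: -1923/4 ≈ -480.75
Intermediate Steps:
M(V) = 5 + V (M(V) = V + 5 = 5 + V)
Y(n) = n/(19 + n) (Y(n) = (n + (5 - 5))/(n + 19) = (n + 0)/(19 + n) = n/(19 + n))
(-131 + 39)*Y(-3) - 498 = (-131 + 39)*(-3/(19 - 3)) - 498 = -(-276)/16 - 498 = -92*(-3/16) - 498 = 69/4 - 498 = -1923/4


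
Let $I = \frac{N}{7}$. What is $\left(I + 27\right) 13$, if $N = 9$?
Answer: $\frac{2574}{7} \approx 367.71$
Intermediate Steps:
$I = \frac{9}{7} \approx 1.2857$
$\left(I + 27\right) 13 = \left(\frac{9}{7} + 27\right) 13 = \frac{198}{7} \cdot 13 = \frac{2574}{7}$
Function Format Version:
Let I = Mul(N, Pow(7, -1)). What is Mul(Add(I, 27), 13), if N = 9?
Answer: Rational(2574, 7) ≈ 367.71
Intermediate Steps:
I = Rational(9, 7) (I = Mul(9, Pow(7, -1)) = Mul(9, Rational(1, 7)) = Rational(9, 7) ≈ 1.2857)
Mul(Add(I, 27), 13) = Mul(Add(Rational(9, 7), 27), 13) = Mul(Rational(198, 7), 13) = Rational(2574, 7)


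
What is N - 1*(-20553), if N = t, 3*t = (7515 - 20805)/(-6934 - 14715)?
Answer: 444956327/21649 ≈ 20553.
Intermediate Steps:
t = 4430/21649 (t = ((7515 - 20805)/(-6934 - 14715))/3 = (-13290/(-21649))/3 = (-13290*(-1/21649))/3 = (1/3)*(13290/21649) = 4430/21649 ≈ 0.20463)
N = 4430/21649 ≈ 0.20463
N - 1*(-20553) = 4430/21649 - 1*(-20553) = 4430/21649 + 20553 = 444956327/21649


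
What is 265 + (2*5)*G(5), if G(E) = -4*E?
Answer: 65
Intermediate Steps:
265 + (2*5)*G(5) = 265 + (2*5)*(-4*5) = 265 + 10*(-20) = 265 - 200 = 65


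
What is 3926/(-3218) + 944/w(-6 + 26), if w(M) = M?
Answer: 369909/8045 ≈ 45.980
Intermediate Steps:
3926/(-3218) + 944/w(-6 + 26) = 3926/(-3218) + 944/(-6 + 26) = 3926*(-1/3218) + 944/20 = -1963/1609 + 944*(1/20) = -1963/1609 + 236/5 = 369909/8045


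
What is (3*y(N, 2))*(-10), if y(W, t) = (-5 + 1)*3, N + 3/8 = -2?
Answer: 360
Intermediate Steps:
N = -19/8 (N = -3/8 - 2 = -19/8 ≈ -2.3750)
y(W, t) = -12 (y(W, t) = -4*3 = -12)
(3*y(N, 2))*(-10) = (3*(-12))*(-10) = -36*(-10) = 360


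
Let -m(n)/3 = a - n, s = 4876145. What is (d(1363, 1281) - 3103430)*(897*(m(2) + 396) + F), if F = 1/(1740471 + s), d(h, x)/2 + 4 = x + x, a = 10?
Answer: -3420320059637660165/3308308 ≈ -1.0339e+12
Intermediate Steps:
d(h, x) = -8 + 4*x (d(h, x) = -8 + 2*(x + x) = -8 + 2*(2*x) = -8 + 4*x)
m(n) = -30 + 3*n (m(n) = -3*(10 - n) = -30 + 3*n)
F = 1/6616616 (F = 1/(1740471 + 4876145) = 1/6616616 ≈ 1.5113e-7)
(d(1363, 1281) - 3103430)*(897*(m(2) + 396) + F) = ((-8 + 4*1281) - 3103430)*(897*((-30 + 3*2) + 396) + 1/6616616) = ((-8 + 5124) - 3103430)*(897*((-30 + 6) + 396) + 1/6616616) = (5116 - 3103430)*(897*(-24 + 396) + 1/6616616) = -3098314*(897*372 + 1/6616616) = -3098314*(333684 + 1/6616616) = -3098314*2207858893345/6616616 = -3420320059637660165/3308308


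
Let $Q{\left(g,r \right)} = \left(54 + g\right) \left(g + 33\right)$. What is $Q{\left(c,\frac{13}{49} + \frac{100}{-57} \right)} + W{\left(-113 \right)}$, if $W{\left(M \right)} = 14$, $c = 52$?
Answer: $9024$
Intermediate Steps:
$Q{\left(g,r \right)} = \left(33 + g\right) \left(54 + g\right)$ ($Q{\left(g,r \right)} = \left(54 + g\right) \left(33 + g\right) = \left(33 + g\right) \left(54 + g\right)$)
$Q{\left(c,\frac{13}{49} + \frac{100}{-57} \right)} + W{\left(-113 \right)} = \left(1782 + 52^{2} + 87 \cdot 52\right) + 14 = \left(1782 + 2704 + 4524\right) + 14 = 9010 + 14 = 9024$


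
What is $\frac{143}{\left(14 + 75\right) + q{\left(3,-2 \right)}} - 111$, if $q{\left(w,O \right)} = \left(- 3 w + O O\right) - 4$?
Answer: $- \frac{8737}{80} \approx -109.21$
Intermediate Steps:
$q{\left(w,O \right)} = -4 + O^{2} - 3 w$ ($q{\left(w,O \right)} = \left(- 3 w + O^{2}\right) - 4 = \left(O^{2} - 3 w\right) - 4 = -4 + O^{2} - 3 w$)
$\frac{143}{\left(14 + 75\right) + q{\left(3,-2 \right)}} - 111 = \frac{143}{\left(14 + 75\right) - \left(13 - 4\right)} - 111 = \frac{143}{89 - 9} - 111 = \frac{143}{80} - 111 = - \frac{8737}{80}$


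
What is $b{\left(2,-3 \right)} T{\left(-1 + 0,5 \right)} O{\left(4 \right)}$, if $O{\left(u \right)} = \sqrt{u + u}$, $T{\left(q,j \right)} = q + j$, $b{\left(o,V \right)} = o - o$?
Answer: $0$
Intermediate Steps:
$b{\left(o,V \right)} = 0$
$T{\left(q,j \right)} = j + q$
$O{\left(u \right)} = \sqrt{2} \sqrt{u}$ ($O{\left(u \right)} = \sqrt{2 u} = \sqrt{2} \sqrt{u}$)
$b{\left(2,-3 \right)} T{\left(-1 + 0,5 \right)} O{\left(4 \right)} = 0 \left(5 + \left(-1 + 0\right)\right) \sqrt{2} \sqrt{4} = 0 \left(5 - 1\right) \sqrt{2} \cdot 2 = 0 \cdot 4 \cdot 2 \sqrt{2} = 0 \cdot 2 \sqrt{2} = 0$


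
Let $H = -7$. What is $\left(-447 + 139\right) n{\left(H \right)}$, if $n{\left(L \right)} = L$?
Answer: $2156$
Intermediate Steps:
$\left(-447 + 139\right) n{\left(H \right)} = \left(-447 + 139\right) \left(-7\right) = \left(-308\right) \left(-7\right) = 2156$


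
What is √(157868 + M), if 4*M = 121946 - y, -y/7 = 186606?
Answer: √514915 ≈ 717.58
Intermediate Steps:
y = -1306242 (y = -7*186606 = -1306242)
M = 357047 (M = (121946 - 1*(-1306242))/4 = (121946 + 1306242)/4 = (¼)*1428188 = 357047)
√(157868 + M) = √(157868 + 357047) = √514915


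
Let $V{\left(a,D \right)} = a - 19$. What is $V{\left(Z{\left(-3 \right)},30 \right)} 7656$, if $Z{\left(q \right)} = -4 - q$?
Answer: $-153120$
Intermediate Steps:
$V{\left(a,D \right)} = -19 + a$ ($V{\left(a,D \right)} = a - 19 = -19 + a$)
$V{\left(Z{\left(-3 \right)},30 \right)} 7656 = \left(-19 - 1\right) 7656 = \left(-20\right) 7656 = -153120$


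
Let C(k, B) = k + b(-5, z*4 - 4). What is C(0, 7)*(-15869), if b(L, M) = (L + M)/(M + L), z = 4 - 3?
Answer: -15869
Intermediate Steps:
z = 1
b(L, M) = 1 (b(L, M) = (L + M)/(L + M) = 1)
C(k, B) = 1 + k (C(k, B) = k + 1 = 1 + k)
C(0, 7)*(-15869) = (1 + 0)*(-15869) = 1*(-15869) = -15869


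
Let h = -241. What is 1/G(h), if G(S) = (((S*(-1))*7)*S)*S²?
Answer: -1/23613817927 ≈ -4.2348e-11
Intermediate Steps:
G(S) = -7*S⁴ (G(S) = ((-S*7)*S)*S² = ((-7*S)*S)*S² = (-7*S²)*S² = -7*S⁴)
1/G(h) = 1/(-7*(-241)⁴) = 1/(-7*3373402561) = 1/(-23613817927) = -1/23613817927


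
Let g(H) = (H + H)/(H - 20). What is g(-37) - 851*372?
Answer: -18044530/57 ≈ -3.1657e+5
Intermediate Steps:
g(H) = 2*H/(-20 + H) (g(H) = (2*H)/(-20 + H) = 2*H/(-20 + H))
g(-37) - 851*372 = 2*(-37)/(-20 - 37) - 851*372 = 2*(-37)/(-57) - 316572 = 2*(-37)*(-1/57) - 316572 = 74/57 - 316572 = -18044530/57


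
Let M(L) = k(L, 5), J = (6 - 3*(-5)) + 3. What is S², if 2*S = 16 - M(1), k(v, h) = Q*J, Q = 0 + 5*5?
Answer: 85264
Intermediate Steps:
J = 24 (J = (6 + 15) + 3 = 21 + 3 = 24)
Q = 25 (Q = 0 + 25 = 25)
k(v, h) = 600 (k(v, h) = 25*24 = 600)
M(L) = 600
S = -292 (S = (16 - 1*600)/2 = (16 - 600)/2 = (½)*(-584) = -292)
S² = (-292)² = 85264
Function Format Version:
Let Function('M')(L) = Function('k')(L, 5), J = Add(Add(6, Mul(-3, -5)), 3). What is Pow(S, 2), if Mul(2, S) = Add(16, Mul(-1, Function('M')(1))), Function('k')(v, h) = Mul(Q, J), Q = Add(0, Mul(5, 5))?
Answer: 85264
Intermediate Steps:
J = 24 (J = Add(Add(6, 15), 3) = Add(21, 3) = 24)
Q = 25 (Q = Add(0, 25) = 25)
Function('k')(v, h) = 600 (Function('k')(v, h) = Mul(25, 24) = 600)
Function('M')(L) = 600
S = -292 (S = Mul(Rational(1, 2), Add(16, Mul(-1, 600))) = Mul(Rational(1, 2), Add(16, -600)) = Mul(Rational(1, 2), -584) = -292)
Pow(S, 2) = Pow(-292, 2) = 85264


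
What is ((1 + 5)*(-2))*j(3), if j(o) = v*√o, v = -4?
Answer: 48*√3 ≈ 83.138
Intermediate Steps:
j(o) = -4*√o
((1 + 5)*(-2))*j(3) = ((1 + 5)*(-2))*(-4*√3) = (6*(-2))*(-4*√3) = -(-48)*√3 = 48*√3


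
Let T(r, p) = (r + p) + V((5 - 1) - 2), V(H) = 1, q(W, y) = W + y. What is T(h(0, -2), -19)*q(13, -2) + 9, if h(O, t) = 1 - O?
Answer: -178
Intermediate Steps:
T(r, p) = 1 + p + r (T(r, p) = (r + p) + 1 = (p + r) + 1 = 1 + p + r)
T(h(0, -2), -19)*q(13, -2) + 9 = (1 - 19 + (1 - 1*0))*(13 - 2) + 9 = (1 - 19 + (1 + 0))*11 + 9 = (1 - 19 + 1)*11 + 9 = -17*11 + 9 = -187 + 9 = -178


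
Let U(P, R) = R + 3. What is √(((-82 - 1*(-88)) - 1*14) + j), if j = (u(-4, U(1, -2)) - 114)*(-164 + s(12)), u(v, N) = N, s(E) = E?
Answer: 4*√1073 ≈ 131.03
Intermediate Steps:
U(P, R) = 3 + R
j = 17176 (j = ((3 - 2) - 114)*(-164 + 12) = (1 - 114)*(-152) = -113*(-152) = 17176)
√(((-82 - 1*(-88)) - 1*14) + j) = √(((-82 - 1*(-88)) - 1*14) + 17176) = √(((-82 + 88) - 14) + 17176) = √((6 - 14) + 17176) = √(-8 + 17176) = √17168 = 4*√1073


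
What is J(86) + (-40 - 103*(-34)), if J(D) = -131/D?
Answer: 297601/86 ≈ 3460.5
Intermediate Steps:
J(86) + (-40 - 103*(-34)) = -131/86 + (-40 - 103*(-34)) = -131*1/86 + (-40 + 3502) = -131/86 + 3462 = 297601/86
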